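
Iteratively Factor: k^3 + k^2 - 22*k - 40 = (k - 5)*(k^2 + 6*k + 8) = (k - 5)*(k + 2)*(k + 4)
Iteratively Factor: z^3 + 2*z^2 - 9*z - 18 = (z + 2)*(z^2 - 9) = (z - 3)*(z + 2)*(z + 3)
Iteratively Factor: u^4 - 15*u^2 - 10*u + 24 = (u - 1)*(u^3 + u^2 - 14*u - 24) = (u - 1)*(u + 2)*(u^2 - u - 12) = (u - 4)*(u - 1)*(u + 2)*(u + 3)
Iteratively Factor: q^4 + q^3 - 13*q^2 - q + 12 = (q - 1)*(q^3 + 2*q^2 - 11*q - 12) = (q - 1)*(q + 1)*(q^2 + q - 12) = (q - 3)*(q - 1)*(q + 1)*(q + 4)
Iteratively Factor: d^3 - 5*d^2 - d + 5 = (d - 5)*(d^2 - 1) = (d - 5)*(d + 1)*(d - 1)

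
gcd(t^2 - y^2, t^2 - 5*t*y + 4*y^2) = -t + y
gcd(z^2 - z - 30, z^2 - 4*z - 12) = z - 6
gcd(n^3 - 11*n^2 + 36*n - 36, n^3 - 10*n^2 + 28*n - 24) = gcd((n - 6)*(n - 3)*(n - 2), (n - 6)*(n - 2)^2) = n^2 - 8*n + 12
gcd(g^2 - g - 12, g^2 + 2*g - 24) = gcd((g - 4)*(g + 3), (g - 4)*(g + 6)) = g - 4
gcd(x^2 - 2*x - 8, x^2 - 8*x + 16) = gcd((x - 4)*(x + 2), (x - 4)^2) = x - 4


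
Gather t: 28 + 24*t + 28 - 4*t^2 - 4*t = -4*t^2 + 20*t + 56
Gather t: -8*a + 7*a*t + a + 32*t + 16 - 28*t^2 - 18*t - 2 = -7*a - 28*t^2 + t*(7*a + 14) + 14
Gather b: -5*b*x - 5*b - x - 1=b*(-5*x - 5) - x - 1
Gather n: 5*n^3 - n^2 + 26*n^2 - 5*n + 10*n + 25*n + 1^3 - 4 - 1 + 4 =5*n^3 + 25*n^2 + 30*n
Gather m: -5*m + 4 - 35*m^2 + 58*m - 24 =-35*m^2 + 53*m - 20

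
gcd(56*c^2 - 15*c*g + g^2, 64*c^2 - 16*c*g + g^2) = 8*c - g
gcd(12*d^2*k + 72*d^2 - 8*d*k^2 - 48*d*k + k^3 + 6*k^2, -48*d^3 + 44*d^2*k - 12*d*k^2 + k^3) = 12*d^2 - 8*d*k + k^2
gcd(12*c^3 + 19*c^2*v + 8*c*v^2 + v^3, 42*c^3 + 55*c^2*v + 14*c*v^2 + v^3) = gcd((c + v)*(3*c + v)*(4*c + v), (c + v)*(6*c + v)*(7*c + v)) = c + v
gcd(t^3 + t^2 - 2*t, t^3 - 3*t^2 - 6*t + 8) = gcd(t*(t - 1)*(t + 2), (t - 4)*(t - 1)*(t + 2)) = t^2 + t - 2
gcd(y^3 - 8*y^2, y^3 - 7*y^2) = y^2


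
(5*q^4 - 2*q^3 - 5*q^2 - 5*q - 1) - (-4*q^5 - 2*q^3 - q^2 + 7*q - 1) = 4*q^5 + 5*q^4 - 4*q^2 - 12*q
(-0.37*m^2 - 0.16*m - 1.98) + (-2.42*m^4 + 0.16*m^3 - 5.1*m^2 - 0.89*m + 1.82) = -2.42*m^4 + 0.16*m^3 - 5.47*m^2 - 1.05*m - 0.16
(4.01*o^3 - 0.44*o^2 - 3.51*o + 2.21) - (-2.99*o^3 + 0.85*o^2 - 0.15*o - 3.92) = 7.0*o^3 - 1.29*o^2 - 3.36*o + 6.13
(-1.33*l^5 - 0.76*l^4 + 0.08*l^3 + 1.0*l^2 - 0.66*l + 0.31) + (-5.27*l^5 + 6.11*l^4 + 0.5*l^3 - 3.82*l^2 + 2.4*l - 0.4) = -6.6*l^5 + 5.35*l^4 + 0.58*l^3 - 2.82*l^2 + 1.74*l - 0.09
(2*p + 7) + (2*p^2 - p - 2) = 2*p^2 + p + 5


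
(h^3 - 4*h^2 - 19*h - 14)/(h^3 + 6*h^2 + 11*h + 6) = (h - 7)/(h + 3)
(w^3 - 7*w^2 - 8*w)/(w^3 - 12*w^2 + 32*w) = (w + 1)/(w - 4)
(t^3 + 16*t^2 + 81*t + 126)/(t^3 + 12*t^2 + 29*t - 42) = (t + 3)/(t - 1)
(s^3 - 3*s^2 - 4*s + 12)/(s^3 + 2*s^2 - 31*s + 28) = (s^3 - 3*s^2 - 4*s + 12)/(s^3 + 2*s^2 - 31*s + 28)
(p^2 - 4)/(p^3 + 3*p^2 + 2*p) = (p - 2)/(p*(p + 1))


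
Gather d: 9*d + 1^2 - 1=9*d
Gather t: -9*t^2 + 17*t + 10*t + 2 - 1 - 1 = -9*t^2 + 27*t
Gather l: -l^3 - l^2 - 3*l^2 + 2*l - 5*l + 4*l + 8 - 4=-l^3 - 4*l^2 + l + 4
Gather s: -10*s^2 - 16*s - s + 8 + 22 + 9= -10*s^2 - 17*s + 39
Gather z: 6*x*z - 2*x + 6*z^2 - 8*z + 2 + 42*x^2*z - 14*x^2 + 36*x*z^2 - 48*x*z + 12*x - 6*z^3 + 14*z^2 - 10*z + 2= -14*x^2 + 10*x - 6*z^3 + z^2*(36*x + 20) + z*(42*x^2 - 42*x - 18) + 4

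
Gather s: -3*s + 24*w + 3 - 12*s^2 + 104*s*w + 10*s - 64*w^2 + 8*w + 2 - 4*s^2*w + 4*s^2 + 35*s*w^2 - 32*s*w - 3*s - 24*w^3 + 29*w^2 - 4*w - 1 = s^2*(-4*w - 8) + s*(35*w^2 + 72*w + 4) - 24*w^3 - 35*w^2 + 28*w + 4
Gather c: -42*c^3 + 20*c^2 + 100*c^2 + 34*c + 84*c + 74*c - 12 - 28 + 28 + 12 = -42*c^3 + 120*c^2 + 192*c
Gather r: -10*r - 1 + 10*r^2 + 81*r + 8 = 10*r^2 + 71*r + 7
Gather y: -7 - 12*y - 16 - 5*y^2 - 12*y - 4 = -5*y^2 - 24*y - 27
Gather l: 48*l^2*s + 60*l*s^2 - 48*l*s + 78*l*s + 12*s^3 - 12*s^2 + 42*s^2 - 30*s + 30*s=48*l^2*s + l*(60*s^2 + 30*s) + 12*s^3 + 30*s^2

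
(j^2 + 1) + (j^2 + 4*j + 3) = 2*j^2 + 4*j + 4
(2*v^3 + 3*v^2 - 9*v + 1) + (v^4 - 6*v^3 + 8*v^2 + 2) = v^4 - 4*v^3 + 11*v^2 - 9*v + 3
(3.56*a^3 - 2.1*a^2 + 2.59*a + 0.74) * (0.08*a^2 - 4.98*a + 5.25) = 0.2848*a^5 - 17.8968*a^4 + 29.3552*a^3 - 23.864*a^2 + 9.9123*a + 3.885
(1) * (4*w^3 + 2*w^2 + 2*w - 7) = 4*w^3 + 2*w^2 + 2*w - 7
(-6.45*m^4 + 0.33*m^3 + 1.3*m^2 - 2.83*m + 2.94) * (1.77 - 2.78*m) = 17.931*m^5 - 12.3339*m^4 - 3.0299*m^3 + 10.1684*m^2 - 13.1823*m + 5.2038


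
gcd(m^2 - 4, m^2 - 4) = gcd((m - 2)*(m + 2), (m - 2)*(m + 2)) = m^2 - 4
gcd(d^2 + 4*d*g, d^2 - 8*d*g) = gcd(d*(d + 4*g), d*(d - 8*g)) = d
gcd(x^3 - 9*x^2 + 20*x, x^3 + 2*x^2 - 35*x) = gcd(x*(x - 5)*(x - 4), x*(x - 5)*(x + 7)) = x^2 - 5*x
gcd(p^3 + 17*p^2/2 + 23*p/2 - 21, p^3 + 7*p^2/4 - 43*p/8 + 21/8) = p^2 + 5*p/2 - 7/2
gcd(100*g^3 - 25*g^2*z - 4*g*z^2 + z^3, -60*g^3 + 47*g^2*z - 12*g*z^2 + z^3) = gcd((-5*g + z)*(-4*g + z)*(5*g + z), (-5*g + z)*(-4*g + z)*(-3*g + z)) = 20*g^2 - 9*g*z + z^2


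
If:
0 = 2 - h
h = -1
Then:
No Solution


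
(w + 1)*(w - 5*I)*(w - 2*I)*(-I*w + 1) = -I*w^4 - 6*w^3 - I*w^3 - 6*w^2 + 3*I*w^2 - 10*w + 3*I*w - 10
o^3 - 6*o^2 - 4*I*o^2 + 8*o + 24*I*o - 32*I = (o - 4)*(o - 2)*(o - 4*I)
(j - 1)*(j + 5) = j^2 + 4*j - 5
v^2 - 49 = (v - 7)*(v + 7)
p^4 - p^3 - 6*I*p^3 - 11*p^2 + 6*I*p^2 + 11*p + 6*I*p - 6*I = (p - 3*I)*(p - 2*I)*(-I*p + I)*(I*p + 1)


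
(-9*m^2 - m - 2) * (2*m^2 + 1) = -18*m^4 - 2*m^3 - 13*m^2 - m - 2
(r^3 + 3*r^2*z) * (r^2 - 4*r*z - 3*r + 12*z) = r^5 - r^4*z - 3*r^4 - 12*r^3*z^2 + 3*r^3*z + 36*r^2*z^2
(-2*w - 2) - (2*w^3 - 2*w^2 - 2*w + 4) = -2*w^3 + 2*w^2 - 6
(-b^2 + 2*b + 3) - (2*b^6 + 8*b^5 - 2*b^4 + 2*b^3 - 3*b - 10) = -2*b^6 - 8*b^5 + 2*b^4 - 2*b^3 - b^2 + 5*b + 13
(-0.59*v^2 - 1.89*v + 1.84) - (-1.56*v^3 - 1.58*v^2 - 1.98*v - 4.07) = 1.56*v^3 + 0.99*v^2 + 0.0900000000000001*v + 5.91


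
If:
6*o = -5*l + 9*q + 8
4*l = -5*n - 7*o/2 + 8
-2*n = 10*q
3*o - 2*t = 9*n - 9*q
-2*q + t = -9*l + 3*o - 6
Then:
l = -38/2725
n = 462/545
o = 2972/2725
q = -462/2725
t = -8016/2725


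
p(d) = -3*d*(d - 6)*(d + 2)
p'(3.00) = 27.00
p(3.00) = 135.00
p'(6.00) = -144.00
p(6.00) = 0.00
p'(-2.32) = -68.12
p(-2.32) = 18.53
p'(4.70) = -50.01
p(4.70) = 122.81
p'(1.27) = 51.96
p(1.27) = 58.93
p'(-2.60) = -87.24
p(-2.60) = 40.25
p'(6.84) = -220.91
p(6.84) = -152.37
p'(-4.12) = -215.65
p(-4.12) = 265.18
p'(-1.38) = -14.26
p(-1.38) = -18.94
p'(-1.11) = -1.73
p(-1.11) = -21.07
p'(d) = -3*d*(d - 6) - 3*d*(d + 2) - 3*(d - 6)*(d + 2) = -9*d^2 + 24*d + 36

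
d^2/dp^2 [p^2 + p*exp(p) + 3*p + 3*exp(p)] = p*exp(p) + 5*exp(p) + 2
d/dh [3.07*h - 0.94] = 3.07000000000000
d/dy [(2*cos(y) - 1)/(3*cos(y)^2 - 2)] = 2*(3*cos(y)^2 - 3*cos(y) + 2)*sin(y)/(3*sin(y)^2 - 1)^2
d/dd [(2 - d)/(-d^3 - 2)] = (d^3 - 3*d^2*(d - 2) + 2)/(d^3 + 2)^2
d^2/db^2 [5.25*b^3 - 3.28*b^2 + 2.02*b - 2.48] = 31.5*b - 6.56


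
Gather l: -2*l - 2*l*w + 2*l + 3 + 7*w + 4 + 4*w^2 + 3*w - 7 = -2*l*w + 4*w^2 + 10*w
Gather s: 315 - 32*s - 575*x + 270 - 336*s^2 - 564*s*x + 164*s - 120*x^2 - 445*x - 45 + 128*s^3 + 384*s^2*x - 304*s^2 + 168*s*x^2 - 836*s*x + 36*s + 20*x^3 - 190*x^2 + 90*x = 128*s^3 + s^2*(384*x - 640) + s*(168*x^2 - 1400*x + 168) + 20*x^3 - 310*x^2 - 930*x + 540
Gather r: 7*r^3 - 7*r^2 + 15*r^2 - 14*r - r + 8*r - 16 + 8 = 7*r^3 + 8*r^2 - 7*r - 8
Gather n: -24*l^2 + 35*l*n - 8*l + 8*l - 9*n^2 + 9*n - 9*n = -24*l^2 + 35*l*n - 9*n^2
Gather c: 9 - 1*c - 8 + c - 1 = 0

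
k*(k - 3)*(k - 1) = k^3 - 4*k^2 + 3*k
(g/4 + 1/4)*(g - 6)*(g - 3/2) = g^3/4 - 13*g^2/8 + 3*g/8 + 9/4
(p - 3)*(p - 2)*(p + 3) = p^3 - 2*p^2 - 9*p + 18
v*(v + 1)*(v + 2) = v^3 + 3*v^2 + 2*v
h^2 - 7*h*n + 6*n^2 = (h - 6*n)*(h - n)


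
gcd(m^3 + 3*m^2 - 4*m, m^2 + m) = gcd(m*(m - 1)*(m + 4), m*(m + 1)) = m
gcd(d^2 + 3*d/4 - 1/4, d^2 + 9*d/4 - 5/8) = d - 1/4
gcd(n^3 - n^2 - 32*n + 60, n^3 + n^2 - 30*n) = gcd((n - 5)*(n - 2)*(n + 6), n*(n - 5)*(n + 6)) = n^2 + n - 30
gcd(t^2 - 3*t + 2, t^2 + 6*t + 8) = 1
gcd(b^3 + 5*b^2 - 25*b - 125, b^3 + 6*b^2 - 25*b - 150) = b^2 - 25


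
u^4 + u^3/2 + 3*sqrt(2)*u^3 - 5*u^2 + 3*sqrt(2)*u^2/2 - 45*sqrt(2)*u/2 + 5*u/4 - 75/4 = (u - 5/2)*(u + 3)*(u + sqrt(2)/2)*(u + 5*sqrt(2)/2)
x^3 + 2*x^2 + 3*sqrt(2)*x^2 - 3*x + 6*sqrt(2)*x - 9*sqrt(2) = (x - 1)*(x + 3)*(x + 3*sqrt(2))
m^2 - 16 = (m - 4)*(m + 4)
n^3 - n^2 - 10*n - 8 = (n - 4)*(n + 1)*(n + 2)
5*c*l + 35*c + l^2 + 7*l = (5*c + l)*(l + 7)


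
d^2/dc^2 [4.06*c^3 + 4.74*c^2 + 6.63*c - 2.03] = 24.36*c + 9.48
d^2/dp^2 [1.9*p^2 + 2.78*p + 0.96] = 3.80000000000000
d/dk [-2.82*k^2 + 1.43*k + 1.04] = 1.43 - 5.64*k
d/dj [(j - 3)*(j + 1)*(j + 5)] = 3*j^2 + 6*j - 13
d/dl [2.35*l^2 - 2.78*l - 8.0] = 4.7*l - 2.78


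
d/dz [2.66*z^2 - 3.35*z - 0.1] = 5.32*z - 3.35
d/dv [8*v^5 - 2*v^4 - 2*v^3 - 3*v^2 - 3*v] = 40*v^4 - 8*v^3 - 6*v^2 - 6*v - 3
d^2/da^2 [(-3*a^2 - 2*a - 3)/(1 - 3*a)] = 72/(27*a^3 - 27*a^2 + 9*a - 1)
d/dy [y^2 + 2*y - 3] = 2*y + 2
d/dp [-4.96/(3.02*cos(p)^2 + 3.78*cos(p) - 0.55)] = -(29.9584*cos(p) + 18.7488)*sin(p)/(3.02*cos(p)^2 + 3.78*cos(p) - 0.55)^2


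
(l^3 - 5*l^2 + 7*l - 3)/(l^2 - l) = l - 4 + 3/l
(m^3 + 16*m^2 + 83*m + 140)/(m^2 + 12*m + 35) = m + 4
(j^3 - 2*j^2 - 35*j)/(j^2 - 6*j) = (j^2 - 2*j - 35)/(j - 6)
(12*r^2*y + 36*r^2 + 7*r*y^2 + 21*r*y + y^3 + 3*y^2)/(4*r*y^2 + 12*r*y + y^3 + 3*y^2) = (3*r + y)/y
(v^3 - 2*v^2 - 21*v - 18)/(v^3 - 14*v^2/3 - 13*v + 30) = 3*(v + 1)/(3*v - 5)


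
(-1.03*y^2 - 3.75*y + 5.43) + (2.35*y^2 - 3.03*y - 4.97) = 1.32*y^2 - 6.78*y + 0.46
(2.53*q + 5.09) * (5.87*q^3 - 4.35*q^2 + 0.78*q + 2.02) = 14.8511*q^4 + 18.8728*q^3 - 20.1681*q^2 + 9.0808*q + 10.2818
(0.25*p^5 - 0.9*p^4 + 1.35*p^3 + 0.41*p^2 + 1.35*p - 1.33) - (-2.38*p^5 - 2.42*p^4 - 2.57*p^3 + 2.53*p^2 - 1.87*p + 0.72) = 2.63*p^5 + 1.52*p^4 + 3.92*p^3 - 2.12*p^2 + 3.22*p - 2.05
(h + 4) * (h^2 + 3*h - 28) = h^3 + 7*h^2 - 16*h - 112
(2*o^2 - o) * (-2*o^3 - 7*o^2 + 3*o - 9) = -4*o^5 - 12*o^4 + 13*o^3 - 21*o^2 + 9*o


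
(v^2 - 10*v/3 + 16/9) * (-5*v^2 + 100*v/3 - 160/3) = -5*v^4 + 50*v^3 - 520*v^2/3 + 6400*v/27 - 2560/27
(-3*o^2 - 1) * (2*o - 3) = -6*o^3 + 9*o^2 - 2*o + 3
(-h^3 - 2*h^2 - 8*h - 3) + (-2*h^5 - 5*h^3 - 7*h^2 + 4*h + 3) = -2*h^5 - 6*h^3 - 9*h^2 - 4*h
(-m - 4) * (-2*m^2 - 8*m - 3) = 2*m^3 + 16*m^2 + 35*m + 12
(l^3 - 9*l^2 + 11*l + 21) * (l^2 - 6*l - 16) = l^5 - 15*l^4 + 49*l^3 + 99*l^2 - 302*l - 336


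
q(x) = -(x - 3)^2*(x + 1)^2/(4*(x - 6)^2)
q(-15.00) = -36.00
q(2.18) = -0.12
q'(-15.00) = 5.71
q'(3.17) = -0.20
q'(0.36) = -0.11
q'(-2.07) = 0.23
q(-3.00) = -0.44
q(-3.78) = -0.93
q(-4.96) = -2.07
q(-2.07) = -0.11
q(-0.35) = -0.03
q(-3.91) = -1.03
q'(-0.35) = -0.08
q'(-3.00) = 0.49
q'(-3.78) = 0.75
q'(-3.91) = 0.80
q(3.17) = -0.02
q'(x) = -(x - 3)^2*(2*x + 2)/(4*(x - 6)^2) - (x + 1)^2*(2*x - 6)/(4*(x - 6)^2) + (x - 3)^2*(x + 1)^2/(2*(x - 6)^3)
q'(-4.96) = 1.19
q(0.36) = -0.10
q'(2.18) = 0.15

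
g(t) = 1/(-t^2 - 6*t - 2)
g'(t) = (2*t + 6)/(-t^2 - 6*t - 2)^2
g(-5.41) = 0.84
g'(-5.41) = -3.39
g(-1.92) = 0.17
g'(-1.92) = 0.06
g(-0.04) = -0.57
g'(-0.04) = 1.91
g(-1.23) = 0.26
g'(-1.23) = 0.24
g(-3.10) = 0.14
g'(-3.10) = -0.00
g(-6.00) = -0.50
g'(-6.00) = -1.50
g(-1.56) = 0.20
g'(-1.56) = 0.12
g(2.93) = -0.04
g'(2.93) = 0.01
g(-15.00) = -0.00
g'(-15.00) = 0.00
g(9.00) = -0.00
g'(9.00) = 0.00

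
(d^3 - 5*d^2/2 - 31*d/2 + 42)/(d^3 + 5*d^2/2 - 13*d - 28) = (d - 3)/(d + 2)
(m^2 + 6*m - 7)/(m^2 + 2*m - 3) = (m + 7)/(m + 3)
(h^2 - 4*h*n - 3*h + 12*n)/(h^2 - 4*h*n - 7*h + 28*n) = (h - 3)/(h - 7)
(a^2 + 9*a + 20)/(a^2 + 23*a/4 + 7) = 4*(a + 5)/(4*a + 7)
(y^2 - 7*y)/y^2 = (y - 7)/y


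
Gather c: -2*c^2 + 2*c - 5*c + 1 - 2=-2*c^2 - 3*c - 1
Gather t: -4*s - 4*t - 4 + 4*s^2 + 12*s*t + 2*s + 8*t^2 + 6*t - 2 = 4*s^2 - 2*s + 8*t^2 + t*(12*s + 2) - 6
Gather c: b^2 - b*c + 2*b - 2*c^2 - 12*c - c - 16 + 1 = b^2 + 2*b - 2*c^2 + c*(-b - 13) - 15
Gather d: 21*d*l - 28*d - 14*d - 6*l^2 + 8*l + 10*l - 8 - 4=d*(21*l - 42) - 6*l^2 + 18*l - 12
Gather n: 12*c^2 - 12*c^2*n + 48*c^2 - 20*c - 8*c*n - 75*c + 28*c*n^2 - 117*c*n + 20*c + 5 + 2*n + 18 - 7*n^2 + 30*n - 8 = 60*c^2 - 75*c + n^2*(28*c - 7) + n*(-12*c^2 - 125*c + 32) + 15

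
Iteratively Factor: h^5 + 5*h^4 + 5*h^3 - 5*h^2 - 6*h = (h + 2)*(h^4 + 3*h^3 - h^2 - 3*h) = (h + 1)*(h + 2)*(h^3 + 2*h^2 - 3*h) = (h - 1)*(h + 1)*(h + 2)*(h^2 + 3*h) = h*(h - 1)*(h + 1)*(h + 2)*(h + 3)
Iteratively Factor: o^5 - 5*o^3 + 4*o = (o - 2)*(o^4 + 2*o^3 - o^2 - 2*o) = (o - 2)*(o - 1)*(o^3 + 3*o^2 + 2*o) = (o - 2)*(o - 1)*(o + 2)*(o^2 + o) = o*(o - 2)*(o - 1)*(o + 2)*(o + 1)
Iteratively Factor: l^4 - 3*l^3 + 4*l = (l - 2)*(l^3 - l^2 - 2*l) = (l - 2)^2*(l^2 + l) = l*(l - 2)^2*(l + 1)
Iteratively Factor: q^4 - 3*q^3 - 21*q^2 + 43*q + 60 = (q + 4)*(q^3 - 7*q^2 + 7*q + 15) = (q - 5)*(q + 4)*(q^2 - 2*q - 3) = (q - 5)*(q - 3)*(q + 4)*(q + 1)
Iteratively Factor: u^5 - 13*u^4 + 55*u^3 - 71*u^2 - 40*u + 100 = (u - 2)*(u^4 - 11*u^3 + 33*u^2 - 5*u - 50) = (u - 2)^2*(u^3 - 9*u^2 + 15*u + 25) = (u - 2)^2*(u + 1)*(u^2 - 10*u + 25) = (u - 5)*(u - 2)^2*(u + 1)*(u - 5)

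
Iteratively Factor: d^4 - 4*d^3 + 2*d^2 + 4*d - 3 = (d - 3)*(d^3 - d^2 - d + 1) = (d - 3)*(d + 1)*(d^2 - 2*d + 1) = (d - 3)*(d - 1)*(d + 1)*(d - 1)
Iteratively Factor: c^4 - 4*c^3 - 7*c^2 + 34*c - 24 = (c - 1)*(c^3 - 3*c^2 - 10*c + 24) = (c - 2)*(c - 1)*(c^2 - c - 12) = (c - 2)*(c - 1)*(c + 3)*(c - 4)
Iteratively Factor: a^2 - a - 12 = (a + 3)*(a - 4)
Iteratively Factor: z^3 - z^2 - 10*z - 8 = (z + 1)*(z^2 - 2*z - 8) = (z + 1)*(z + 2)*(z - 4)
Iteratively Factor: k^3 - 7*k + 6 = (k - 2)*(k^2 + 2*k - 3) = (k - 2)*(k - 1)*(k + 3)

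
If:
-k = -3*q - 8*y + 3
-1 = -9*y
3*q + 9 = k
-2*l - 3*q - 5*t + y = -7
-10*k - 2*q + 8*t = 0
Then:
No Solution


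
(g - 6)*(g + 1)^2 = g^3 - 4*g^2 - 11*g - 6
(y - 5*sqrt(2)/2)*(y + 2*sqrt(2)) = y^2 - sqrt(2)*y/2 - 10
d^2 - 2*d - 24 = (d - 6)*(d + 4)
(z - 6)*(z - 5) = z^2 - 11*z + 30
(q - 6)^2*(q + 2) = q^3 - 10*q^2 + 12*q + 72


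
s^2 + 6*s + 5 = (s + 1)*(s + 5)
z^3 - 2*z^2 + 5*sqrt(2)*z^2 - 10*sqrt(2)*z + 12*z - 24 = (z - 2)*(z + 2*sqrt(2))*(z + 3*sqrt(2))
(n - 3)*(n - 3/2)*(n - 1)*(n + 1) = n^4 - 9*n^3/2 + 7*n^2/2 + 9*n/2 - 9/2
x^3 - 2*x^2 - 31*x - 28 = (x - 7)*(x + 1)*(x + 4)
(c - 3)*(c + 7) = c^2 + 4*c - 21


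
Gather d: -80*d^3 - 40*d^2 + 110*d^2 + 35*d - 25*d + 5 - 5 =-80*d^3 + 70*d^2 + 10*d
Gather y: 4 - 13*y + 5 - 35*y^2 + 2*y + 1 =-35*y^2 - 11*y + 10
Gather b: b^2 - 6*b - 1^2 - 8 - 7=b^2 - 6*b - 16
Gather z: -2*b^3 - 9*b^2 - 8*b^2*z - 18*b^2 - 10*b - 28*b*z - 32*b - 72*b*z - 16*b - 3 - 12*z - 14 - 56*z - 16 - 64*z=-2*b^3 - 27*b^2 - 58*b + z*(-8*b^2 - 100*b - 132) - 33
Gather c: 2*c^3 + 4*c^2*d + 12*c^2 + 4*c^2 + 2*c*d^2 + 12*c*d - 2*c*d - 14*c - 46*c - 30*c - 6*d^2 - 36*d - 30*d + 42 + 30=2*c^3 + c^2*(4*d + 16) + c*(2*d^2 + 10*d - 90) - 6*d^2 - 66*d + 72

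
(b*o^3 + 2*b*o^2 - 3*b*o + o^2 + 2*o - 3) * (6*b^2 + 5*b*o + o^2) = 6*b^3*o^3 + 12*b^3*o^2 - 18*b^3*o + 5*b^2*o^4 + 10*b^2*o^3 - 9*b^2*o^2 + 12*b^2*o - 18*b^2 + b*o^5 + 2*b*o^4 + 2*b*o^3 + 10*b*o^2 - 15*b*o + o^4 + 2*o^3 - 3*o^2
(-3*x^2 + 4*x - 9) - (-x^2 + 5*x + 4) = -2*x^2 - x - 13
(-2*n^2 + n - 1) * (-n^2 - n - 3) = 2*n^4 + n^3 + 6*n^2 - 2*n + 3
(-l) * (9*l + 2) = -9*l^2 - 2*l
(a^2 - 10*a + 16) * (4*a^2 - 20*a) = 4*a^4 - 60*a^3 + 264*a^2 - 320*a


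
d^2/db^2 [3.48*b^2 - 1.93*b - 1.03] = 6.96000000000000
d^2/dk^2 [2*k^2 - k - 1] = 4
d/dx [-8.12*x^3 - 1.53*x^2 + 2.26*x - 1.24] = -24.36*x^2 - 3.06*x + 2.26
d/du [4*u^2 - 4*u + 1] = 8*u - 4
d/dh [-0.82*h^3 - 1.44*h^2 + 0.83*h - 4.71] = -2.46*h^2 - 2.88*h + 0.83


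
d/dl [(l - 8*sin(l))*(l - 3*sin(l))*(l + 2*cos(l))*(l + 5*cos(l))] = -(l - 8*sin(l))*(l - 3*sin(l))*(l + 2*cos(l))*(5*sin(l) - 1) - (l - 8*sin(l))*(l - 3*sin(l))*(l + 5*cos(l))*(2*sin(l) - 1) - (l - 8*sin(l))*(l + 2*cos(l))*(l + 5*cos(l))*(3*cos(l) - 1) - (l - 3*sin(l))*(l + 2*cos(l))*(l + 5*cos(l))*(8*cos(l) - 1)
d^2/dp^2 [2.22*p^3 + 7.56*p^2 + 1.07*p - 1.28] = 13.32*p + 15.12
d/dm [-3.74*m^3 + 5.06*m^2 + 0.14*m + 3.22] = -11.22*m^2 + 10.12*m + 0.14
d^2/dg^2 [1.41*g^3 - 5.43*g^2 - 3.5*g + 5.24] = 8.46*g - 10.86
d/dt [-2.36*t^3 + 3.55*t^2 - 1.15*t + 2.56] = -7.08*t^2 + 7.1*t - 1.15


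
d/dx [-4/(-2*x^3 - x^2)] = 8*(-3*x - 1)/(x^3*(2*x + 1)^2)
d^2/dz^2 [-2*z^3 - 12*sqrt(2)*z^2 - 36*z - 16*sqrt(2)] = -12*z - 24*sqrt(2)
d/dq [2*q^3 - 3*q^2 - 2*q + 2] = 6*q^2 - 6*q - 2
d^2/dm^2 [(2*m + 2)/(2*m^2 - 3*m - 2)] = 4*((1 - 6*m)*(-2*m^2 + 3*m + 2) - (m + 1)*(4*m - 3)^2)/(-2*m^2 + 3*m + 2)^3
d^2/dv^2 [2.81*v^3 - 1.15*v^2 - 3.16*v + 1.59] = 16.86*v - 2.3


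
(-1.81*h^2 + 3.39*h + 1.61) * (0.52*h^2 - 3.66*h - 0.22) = -0.9412*h^4 + 8.3874*h^3 - 11.172*h^2 - 6.6384*h - 0.3542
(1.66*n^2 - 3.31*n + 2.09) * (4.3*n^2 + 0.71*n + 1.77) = 7.138*n^4 - 13.0544*n^3 + 9.5751*n^2 - 4.3748*n + 3.6993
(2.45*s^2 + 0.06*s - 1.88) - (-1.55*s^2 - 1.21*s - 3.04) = 4.0*s^2 + 1.27*s + 1.16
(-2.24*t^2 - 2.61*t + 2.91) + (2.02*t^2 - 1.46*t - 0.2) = -0.22*t^2 - 4.07*t + 2.71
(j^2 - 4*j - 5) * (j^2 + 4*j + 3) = j^4 - 18*j^2 - 32*j - 15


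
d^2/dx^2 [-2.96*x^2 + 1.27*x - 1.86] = -5.92000000000000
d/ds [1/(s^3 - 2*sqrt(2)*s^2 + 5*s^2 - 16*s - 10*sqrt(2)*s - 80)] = (-3*s^2 - 10*s + 4*sqrt(2)*s + 10*sqrt(2) + 16)/(-s^3 - 5*s^2 + 2*sqrt(2)*s^2 + 10*sqrt(2)*s + 16*s + 80)^2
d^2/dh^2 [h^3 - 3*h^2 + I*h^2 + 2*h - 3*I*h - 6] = 6*h - 6 + 2*I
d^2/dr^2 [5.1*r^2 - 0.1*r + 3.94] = 10.2000000000000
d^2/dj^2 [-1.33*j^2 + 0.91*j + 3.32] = -2.66000000000000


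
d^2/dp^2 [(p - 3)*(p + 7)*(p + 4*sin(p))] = -4*p^2*sin(p) + 16*sqrt(2)*p*cos(p + pi/4) + 6*p + 92*sin(p) + 32*cos(p) + 8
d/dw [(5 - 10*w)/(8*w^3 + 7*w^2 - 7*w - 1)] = 5*(32*w^3 - 10*w^2 - 14*w + 9)/(64*w^6 + 112*w^5 - 63*w^4 - 114*w^3 + 35*w^2 + 14*w + 1)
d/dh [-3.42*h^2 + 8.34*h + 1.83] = 8.34 - 6.84*h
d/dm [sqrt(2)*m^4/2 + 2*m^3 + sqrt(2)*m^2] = 2*m*(sqrt(2)*m^2 + 3*m + sqrt(2))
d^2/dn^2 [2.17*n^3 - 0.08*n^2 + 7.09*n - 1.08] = 13.02*n - 0.16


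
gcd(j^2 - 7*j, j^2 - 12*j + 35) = j - 7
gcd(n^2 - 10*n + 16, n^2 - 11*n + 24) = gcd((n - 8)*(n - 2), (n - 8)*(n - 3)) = n - 8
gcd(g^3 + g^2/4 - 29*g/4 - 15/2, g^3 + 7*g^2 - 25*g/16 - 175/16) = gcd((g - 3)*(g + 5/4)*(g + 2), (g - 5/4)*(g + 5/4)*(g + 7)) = g + 5/4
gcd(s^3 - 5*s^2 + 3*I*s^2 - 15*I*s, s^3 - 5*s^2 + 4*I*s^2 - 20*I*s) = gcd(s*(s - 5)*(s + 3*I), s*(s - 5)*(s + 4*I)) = s^2 - 5*s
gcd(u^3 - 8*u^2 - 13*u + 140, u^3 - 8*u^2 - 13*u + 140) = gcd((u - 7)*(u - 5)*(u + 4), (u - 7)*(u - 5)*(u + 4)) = u^3 - 8*u^2 - 13*u + 140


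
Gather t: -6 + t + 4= t - 2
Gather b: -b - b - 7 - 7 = -2*b - 14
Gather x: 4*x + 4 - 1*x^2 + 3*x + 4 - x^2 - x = -2*x^2 + 6*x + 8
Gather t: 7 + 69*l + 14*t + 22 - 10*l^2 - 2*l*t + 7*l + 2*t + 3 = -10*l^2 + 76*l + t*(16 - 2*l) + 32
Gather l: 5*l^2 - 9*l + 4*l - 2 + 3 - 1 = 5*l^2 - 5*l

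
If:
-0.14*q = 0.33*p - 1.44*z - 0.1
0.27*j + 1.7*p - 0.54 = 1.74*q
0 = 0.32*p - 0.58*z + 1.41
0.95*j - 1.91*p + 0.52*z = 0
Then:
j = -22.93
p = -12.64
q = -16.22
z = -4.54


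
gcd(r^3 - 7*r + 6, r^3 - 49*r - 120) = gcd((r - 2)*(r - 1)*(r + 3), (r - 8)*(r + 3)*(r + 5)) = r + 3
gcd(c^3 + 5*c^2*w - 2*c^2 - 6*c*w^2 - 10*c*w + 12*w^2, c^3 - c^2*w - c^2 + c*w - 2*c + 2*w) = -c^2 + c*w + 2*c - 2*w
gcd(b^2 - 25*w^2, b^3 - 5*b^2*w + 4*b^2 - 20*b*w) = -b + 5*w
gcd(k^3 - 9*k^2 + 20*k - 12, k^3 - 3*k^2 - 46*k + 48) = k - 1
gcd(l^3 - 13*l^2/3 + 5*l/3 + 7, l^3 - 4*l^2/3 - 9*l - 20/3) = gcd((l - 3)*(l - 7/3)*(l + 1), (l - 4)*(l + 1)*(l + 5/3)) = l + 1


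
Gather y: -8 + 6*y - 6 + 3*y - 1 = 9*y - 15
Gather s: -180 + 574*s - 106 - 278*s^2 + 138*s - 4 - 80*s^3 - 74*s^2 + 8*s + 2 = -80*s^3 - 352*s^2 + 720*s - 288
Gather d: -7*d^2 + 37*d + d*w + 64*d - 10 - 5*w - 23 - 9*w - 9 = -7*d^2 + d*(w + 101) - 14*w - 42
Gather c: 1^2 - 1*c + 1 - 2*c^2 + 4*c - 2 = -2*c^2 + 3*c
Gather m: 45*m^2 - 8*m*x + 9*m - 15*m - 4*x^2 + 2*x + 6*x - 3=45*m^2 + m*(-8*x - 6) - 4*x^2 + 8*x - 3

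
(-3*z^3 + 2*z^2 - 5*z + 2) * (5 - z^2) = 3*z^5 - 2*z^4 - 10*z^3 + 8*z^2 - 25*z + 10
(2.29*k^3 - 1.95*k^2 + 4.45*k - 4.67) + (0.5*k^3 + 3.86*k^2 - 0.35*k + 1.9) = 2.79*k^3 + 1.91*k^2 + 4.1*k - 2.77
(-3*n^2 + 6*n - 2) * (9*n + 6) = -27*n^3 + 36*n^2 + 18*n - 12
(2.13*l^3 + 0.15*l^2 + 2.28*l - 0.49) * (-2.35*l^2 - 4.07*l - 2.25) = -5.0055*l^5 - 9.0216*l^4 - 10.761*l^3 - 8.4656*l^2 - 3.1357*l + 1.1025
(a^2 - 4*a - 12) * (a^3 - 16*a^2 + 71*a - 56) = a^5 - 20*a^4 + 123*a^3 - 148*a^2 - 628*a + 672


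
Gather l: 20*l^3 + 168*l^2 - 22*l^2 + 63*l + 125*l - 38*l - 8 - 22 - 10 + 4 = 20*l^3 + 146*l^2 + 150*l - 36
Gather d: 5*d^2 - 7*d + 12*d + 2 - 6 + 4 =5*d^2 + 5*d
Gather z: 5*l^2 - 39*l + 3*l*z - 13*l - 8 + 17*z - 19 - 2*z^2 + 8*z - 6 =5*l^2 - 52*l - 2*z^2 + z*(3*l + 25) - 33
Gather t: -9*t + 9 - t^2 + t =-t^2 - 8*t + 9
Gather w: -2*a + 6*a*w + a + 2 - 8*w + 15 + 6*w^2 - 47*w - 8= -a + 6*w^2 + w*(6*a - 55) + 9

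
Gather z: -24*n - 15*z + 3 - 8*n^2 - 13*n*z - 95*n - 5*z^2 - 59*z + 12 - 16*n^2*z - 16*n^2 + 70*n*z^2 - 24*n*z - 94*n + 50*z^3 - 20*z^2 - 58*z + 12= -24*n^2 - 213*n + 50*z^3 + z^2*(70*n - 25) + z*(-16*n^2 - 37*n - 132) + 27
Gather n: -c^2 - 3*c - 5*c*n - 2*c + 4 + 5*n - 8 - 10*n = -c^2 - 5*c + n*(-5*c - 5) - 4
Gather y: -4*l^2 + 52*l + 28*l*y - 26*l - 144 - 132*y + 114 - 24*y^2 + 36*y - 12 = -4*l^2 + 26*l - 24*y^2 + y*(28*l - 96) - 42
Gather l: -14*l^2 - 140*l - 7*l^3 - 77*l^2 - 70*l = -7*l^3 - 91*l^2 - 210*l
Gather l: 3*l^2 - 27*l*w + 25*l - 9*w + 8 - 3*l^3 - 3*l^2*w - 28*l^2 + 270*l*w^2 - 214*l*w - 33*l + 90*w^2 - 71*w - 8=-3*l^3 + l^2*(-3*w - 25) + l*(270*w^2 - 241*w - 8) + 90*w^2 - 80*w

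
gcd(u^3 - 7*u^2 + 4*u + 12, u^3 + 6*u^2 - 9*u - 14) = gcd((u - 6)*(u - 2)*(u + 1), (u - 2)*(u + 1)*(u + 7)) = u^2 - u - 2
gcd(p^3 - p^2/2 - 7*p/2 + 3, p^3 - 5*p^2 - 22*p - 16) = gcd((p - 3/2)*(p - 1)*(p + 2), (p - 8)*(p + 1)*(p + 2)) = p + 2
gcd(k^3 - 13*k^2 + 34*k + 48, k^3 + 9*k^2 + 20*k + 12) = k + 1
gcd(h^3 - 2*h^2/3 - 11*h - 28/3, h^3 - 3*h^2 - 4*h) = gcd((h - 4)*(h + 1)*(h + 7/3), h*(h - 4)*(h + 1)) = h^2 - 3*h - 4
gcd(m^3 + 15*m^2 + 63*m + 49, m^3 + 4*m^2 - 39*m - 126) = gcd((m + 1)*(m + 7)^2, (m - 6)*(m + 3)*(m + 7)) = m + 7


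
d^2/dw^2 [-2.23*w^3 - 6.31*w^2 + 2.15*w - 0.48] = -13.38*w - 12.62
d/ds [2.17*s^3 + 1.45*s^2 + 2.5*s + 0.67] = 6.51*s^2 + 2.9*s + 2.5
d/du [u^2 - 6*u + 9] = 2*u - 6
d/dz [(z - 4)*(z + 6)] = 2*z + 2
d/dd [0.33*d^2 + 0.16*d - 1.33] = 0.66*d + 0.16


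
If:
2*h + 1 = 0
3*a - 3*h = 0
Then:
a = -1/2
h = -1/2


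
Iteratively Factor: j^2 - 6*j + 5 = (j - 5)*(j - 1)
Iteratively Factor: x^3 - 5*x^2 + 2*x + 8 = (x - 2)*(x^2 - 3*x - 4) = (x - 4)*(x - 2)*(x + 1)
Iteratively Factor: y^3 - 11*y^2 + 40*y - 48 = (y - 4)*(y^2 - 7*y + 12) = (y - 4)^2*(y - 3)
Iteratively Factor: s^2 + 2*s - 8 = (s - 2)*(s + 4)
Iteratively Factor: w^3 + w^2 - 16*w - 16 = (w - 4)*(w^2 + 5*w + 4) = (w - 4)*(w + 4)*(w + 1)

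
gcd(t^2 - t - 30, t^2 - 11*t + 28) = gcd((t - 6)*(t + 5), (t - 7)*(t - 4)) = 1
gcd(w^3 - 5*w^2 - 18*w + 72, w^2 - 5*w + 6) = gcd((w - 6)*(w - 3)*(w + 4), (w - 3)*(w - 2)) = w - 3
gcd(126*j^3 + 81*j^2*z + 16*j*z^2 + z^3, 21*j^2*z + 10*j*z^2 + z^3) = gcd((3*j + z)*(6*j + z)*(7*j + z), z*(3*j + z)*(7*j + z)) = 21*j^2 + 10*j*z + z^2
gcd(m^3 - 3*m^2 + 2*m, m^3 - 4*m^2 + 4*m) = m^2 - 2*m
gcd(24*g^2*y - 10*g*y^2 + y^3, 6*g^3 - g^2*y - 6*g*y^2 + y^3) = -6*g + y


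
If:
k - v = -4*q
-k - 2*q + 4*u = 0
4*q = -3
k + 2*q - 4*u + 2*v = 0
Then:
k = 3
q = -3/4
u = 3/8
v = 0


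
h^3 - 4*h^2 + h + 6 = (h - 3)*(h - 2)*(h + 1)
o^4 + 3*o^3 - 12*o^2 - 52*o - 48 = (o - 4)*(o + 2)^2*(o + 3)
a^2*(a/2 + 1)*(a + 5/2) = a^4/2 + 9*a^3/4 + 5*a^2/2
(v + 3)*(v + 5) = v^2 + 8*v + 15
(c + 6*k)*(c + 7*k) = c^2 + 13*c*k + 42*k^2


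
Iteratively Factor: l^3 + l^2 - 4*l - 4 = (l + 2)*(l^2 - l - 2) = (l + 1)*(l + 2)*(l - 2)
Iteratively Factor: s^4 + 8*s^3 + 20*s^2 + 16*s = (s + 2)*(s^3 + 6*s^2 + 8*s) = s*(s + 2)*(s^2 + 6*s + 8) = s*(s + 2)^2*(s + 4)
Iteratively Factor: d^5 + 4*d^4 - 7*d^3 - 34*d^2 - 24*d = (d - 3)*(d^4 + 7*d^3 + 14*d^2 + 8*d) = (d - 3)*(d + 2)*(d^3 + 5*d^2 + 4*d) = d*(d - 3)*(d + 2)*(d^2 + 5*d + 4) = d*(d - 3)*(d + 1)*(d + 2)*(d + 4)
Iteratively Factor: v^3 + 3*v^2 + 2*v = (v)*(v^2 + 3*v + 2) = v*(v + 1)*(v + 2)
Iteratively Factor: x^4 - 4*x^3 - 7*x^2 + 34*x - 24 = (x - 1)*(x^3 - 3*x^2 - 10*x + 24) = (x - 2)*(x - 1)*(x^2 - x - 12) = (x - 4)*(x - 2)*(x - 1)*(x + 3)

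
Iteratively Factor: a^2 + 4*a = (a)*(a + 4)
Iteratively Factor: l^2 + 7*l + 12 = (l + 4)*(l + 3)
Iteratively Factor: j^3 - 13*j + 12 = (j + 4)*(j^2 - 4*j + 3) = (j - 3)*(j + 4)*(j - 1)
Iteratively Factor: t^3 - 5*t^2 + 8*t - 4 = (t - 2)*(t^2 - 3*t + 2) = (t - 2)*(t - 1)*(t - 2)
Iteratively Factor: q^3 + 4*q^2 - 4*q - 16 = (q - 2)*(q^2 + 6*q + 8) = (q - 2)*(q + 2)*(q + 4)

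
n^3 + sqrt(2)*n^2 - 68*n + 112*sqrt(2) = (n - 4*sqrt(2))*(n - 2*sqrt(2))*(n + 7*sqrt(2))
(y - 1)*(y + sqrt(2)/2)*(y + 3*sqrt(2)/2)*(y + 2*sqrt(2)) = y^4 - y^3 + 4*sqrt(2)*y^3 - 4*sqrt(2)*y^2 + 19*y^2/2 - 19*y/2 + 3*sqrt(2)*y - 3*sqrt(2)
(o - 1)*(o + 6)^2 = o^3 + 11*o^2 + 24*o - 36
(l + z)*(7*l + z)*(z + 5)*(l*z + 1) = 7*l^3*z^2 + 35*l^3*z + 8*l^2*z^3 + 40*l^2*z^2 + 7*l^2*z + 35*l^2 + l*z^4 + 5*l*z^3 + 8*l*z^2 + 40*l*z + z^3 + 5*z^2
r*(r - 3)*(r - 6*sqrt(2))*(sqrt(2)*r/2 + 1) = sqrt(2)*r^4/2 - 5*r^3 - 3*sqrt(2)*r^3/2 - 6*sqrt(2)*r^2 + 15*r^2 + 18*sqrt(2)*r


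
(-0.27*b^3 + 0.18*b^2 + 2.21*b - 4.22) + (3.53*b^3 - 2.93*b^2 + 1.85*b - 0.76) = 3.26*b^3 - 2.75*b^2 + 4.06*b - 4.98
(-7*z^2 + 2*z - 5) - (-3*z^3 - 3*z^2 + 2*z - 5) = 3*z^3 - 4*z^2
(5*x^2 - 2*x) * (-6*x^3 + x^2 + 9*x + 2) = -30*x^5 + 17*x^4 + 43*x^3 - 8*x^2 - 4*x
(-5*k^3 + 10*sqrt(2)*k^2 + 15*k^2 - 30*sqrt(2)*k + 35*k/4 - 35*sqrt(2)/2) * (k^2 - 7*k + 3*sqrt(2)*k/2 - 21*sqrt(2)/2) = -5*k^5 + 5*sqrt(2)*k^4/2 + 50*k^4 - 265*k^3/4 - 25*sqrt(2)*k^3 - 1445*k^2/4 + 385*sqrt(2)*k^2/8 + 245*sqrt(2)*k/8 + 1155*k/2 + 735/2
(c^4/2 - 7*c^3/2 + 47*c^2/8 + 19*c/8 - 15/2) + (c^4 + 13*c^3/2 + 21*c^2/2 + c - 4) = 3*c^4/2 + 3*c^3 + 131*c^2/8 + 27*c/8 - 23/2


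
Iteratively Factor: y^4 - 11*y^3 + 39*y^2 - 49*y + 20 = (y - 1)*(y^3 - 10*y^2 + 29*y - 20) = (y - 5)*(y - 1)*(y^2 - 5*y + 4) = (y - 5)*(y - 4)*(y - 1)*(y - 1)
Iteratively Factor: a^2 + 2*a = (a)*(a + 2)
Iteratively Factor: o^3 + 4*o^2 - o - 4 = (o + 4)*(o^2 - 1) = (o + 1)*(o + 4)*(o - 1)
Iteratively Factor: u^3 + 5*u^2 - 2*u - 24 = (u - 2)*(u^2 + 7*u + 12) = (u - 2)*(u + 4)*(u + 3)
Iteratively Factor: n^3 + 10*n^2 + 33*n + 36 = (n + 3)*(n^2 + 7*n + 12) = (n + 3)^2*(n + 4)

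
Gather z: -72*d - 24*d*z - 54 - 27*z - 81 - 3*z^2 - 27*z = -72*d - 3*z^2 + z*(-24*d - 54) - 135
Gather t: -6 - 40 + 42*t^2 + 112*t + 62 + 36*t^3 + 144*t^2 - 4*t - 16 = 36*t^3 + 186*t^2 + 108*t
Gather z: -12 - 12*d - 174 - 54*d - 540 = -66*d - 726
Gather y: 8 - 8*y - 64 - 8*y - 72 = -16*y - 128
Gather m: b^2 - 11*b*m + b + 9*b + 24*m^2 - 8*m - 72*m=b^2 + 10*b + 24*m^2 + m*(-11*b - 80)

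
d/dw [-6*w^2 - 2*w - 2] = -12*w - 2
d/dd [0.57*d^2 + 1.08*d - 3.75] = 1.14*d + 1.08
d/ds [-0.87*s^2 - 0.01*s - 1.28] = -1.74*s - 0.01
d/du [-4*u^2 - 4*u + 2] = -8*u - 4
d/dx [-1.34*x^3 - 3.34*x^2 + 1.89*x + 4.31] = -4.02*x^2 - 6.68*x + 1.89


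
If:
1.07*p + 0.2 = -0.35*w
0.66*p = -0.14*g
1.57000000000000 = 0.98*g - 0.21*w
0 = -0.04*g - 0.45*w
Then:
No Solution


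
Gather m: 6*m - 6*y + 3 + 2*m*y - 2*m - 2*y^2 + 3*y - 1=m*(2*y + 4) - 2*y^2 - 3*y + 2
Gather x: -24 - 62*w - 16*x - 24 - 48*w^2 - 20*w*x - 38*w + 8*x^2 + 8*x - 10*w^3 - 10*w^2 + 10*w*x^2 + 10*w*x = -10*w^3 - 58*w^2 - 100*w + x^2*(10*w + 8) + x*(-10*w - 8) - 48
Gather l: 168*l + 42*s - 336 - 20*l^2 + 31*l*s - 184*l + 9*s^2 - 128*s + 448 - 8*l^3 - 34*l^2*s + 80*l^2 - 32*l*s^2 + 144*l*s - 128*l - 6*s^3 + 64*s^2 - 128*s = -8*l^3 + l^2*(60 - 34*s) + l*(-32*s^2 + 175*s - 144) - 6*s^3 + 73*s^2 - 214*s + 112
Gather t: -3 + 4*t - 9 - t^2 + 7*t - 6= -t^2 + 11*t - 18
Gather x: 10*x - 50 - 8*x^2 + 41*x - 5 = -8*x^2 + 51*x - 55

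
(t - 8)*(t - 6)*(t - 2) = t^3 - 16*t^2 + 76*t - 96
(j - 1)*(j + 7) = j^2 + 6*j - 7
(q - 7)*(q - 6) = q^2 - 13*q + 42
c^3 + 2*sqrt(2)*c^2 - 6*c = c*(c - sqrt(2))*(c + 3*sqrt(2))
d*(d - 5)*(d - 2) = d^3 - 7*d^2 + 10*d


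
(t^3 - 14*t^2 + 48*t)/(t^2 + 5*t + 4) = t*(t^2 - 14*t + 48)/(t^2 + 5*t + 4)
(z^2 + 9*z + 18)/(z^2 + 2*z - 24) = (z + 3)/(z - 4)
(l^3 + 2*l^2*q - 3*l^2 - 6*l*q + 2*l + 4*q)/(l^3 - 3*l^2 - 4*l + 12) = (l^2 + 2*l*q - l - 2*q)/(l^2 - l - 6)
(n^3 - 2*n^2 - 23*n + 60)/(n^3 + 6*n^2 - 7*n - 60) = (n - 4)/(n + 4)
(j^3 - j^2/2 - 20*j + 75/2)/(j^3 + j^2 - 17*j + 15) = (j - 5/2)/(j - 1)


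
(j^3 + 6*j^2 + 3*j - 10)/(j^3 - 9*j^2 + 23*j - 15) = (j^2 + 7*j + 10)/(j^2 - 8*j + 15)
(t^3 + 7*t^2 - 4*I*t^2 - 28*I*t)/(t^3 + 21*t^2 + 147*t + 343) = t*(t - 4*I)/(t^2 + 14*t + 49)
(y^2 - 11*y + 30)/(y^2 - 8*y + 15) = (y - 6)/(y - 3)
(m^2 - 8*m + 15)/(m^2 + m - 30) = (m - 3)/(m + 6)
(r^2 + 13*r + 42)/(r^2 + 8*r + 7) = (r + 6)/(r + 1)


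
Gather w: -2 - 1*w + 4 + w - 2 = 0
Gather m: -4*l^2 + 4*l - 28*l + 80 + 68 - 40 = -4*l^2 - 24*l + 108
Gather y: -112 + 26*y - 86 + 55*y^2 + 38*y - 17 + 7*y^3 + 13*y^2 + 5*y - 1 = 7*y^3 + 68*y^2 + 69*y - 216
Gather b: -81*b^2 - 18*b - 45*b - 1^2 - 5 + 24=-81*b^2 - 63*b + 18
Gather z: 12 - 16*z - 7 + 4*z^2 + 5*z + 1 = 4*z^2 - 11*z + 6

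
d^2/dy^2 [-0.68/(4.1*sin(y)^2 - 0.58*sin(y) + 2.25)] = (45.7232*sin(y)^4 - 4.85112*sin(y)^3 - 93.448048*sin(y)^2 + 10.58964*sin(y) + 12.088496)/(4.1*sin(y)^2 - 0.58*sin(y) + 2.25)^3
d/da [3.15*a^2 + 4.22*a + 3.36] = 6.3*a + 4.22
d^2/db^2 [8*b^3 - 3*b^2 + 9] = 48*b - 6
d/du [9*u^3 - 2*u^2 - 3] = u*(27*u - 4)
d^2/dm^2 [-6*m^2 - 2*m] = -12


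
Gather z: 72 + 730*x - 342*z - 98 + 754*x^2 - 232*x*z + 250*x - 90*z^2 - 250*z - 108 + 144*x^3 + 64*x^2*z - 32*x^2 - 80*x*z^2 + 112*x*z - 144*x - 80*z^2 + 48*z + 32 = 144*x^3 + 722*x^2 + 836*x + z^2*(-80*x - 170) + z*(64*x^2 - 120*x - 544) - 102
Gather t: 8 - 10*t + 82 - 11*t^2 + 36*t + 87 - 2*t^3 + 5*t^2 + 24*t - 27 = -2*t^3 - 6*t^2 + 50*t + 150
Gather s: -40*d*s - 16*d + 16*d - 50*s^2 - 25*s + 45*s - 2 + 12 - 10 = -50*s^2 + s*(20 - 40*d)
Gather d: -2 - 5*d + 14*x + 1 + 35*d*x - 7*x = d*(35*x - 5) + 7*x - 1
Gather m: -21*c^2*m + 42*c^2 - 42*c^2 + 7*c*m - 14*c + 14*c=m*(-21*c^2 + 7*c)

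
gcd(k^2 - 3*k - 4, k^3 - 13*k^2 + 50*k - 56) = k - 4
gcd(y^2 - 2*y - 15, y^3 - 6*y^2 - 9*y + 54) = y + 3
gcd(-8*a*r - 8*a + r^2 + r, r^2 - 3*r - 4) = r + 1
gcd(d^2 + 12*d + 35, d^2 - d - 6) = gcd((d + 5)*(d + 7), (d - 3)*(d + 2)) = 1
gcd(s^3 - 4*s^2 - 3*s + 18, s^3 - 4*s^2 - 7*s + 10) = s + 2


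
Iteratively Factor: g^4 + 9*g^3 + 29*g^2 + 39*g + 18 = (g + 2)*(g^3 + 7*g^2 + 15*g + 9) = (g + 2)*(g + 3)*(g^2 + 4*g + 3) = (g + 1)*(g + 2)*(g + 3)*(g + 3)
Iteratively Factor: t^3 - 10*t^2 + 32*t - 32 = (t - 2)*(t^2 - 8*t + 16) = (t - 4)*(t - 2)*(t - 4)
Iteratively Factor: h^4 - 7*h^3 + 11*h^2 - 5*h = (h - 1)*(h^3 - 6*h^2 + 5*h) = h*(h - 1)*(h^2 - 6*h + 5) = h*(h - 1)^2*(h - 5)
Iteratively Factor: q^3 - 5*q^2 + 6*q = (q - 3)*(q^2 - 2*q) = q*(q - 3)*(q - 2)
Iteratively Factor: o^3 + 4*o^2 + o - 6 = (o - 1)*(o^2 + 5*o + 6) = (o - 1)*(o + 3)*(o + 2)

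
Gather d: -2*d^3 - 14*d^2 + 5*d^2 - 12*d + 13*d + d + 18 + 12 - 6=-2*d^3 - 9*d^2 + 2*d + 24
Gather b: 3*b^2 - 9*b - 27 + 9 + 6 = 3*b^2 - 9*b - 12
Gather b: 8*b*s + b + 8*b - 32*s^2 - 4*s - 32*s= b*(8*s + 9) - 32*s^2 - 36*s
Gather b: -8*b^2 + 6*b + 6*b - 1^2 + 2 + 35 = -8*b^2 + 12*b + 36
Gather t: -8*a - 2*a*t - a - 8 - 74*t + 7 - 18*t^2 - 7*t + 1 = -9*a - 18*t^2 + t*(-2*a - 81)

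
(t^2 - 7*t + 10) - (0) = t^2 - 7*t + 10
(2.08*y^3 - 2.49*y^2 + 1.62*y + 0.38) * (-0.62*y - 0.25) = -1.2896*y^4 + 1.0238*y^3 - 0.3819*y^2 - 0.6406*y - 0.095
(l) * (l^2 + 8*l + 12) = l^3 + 8*l^2 + 12*l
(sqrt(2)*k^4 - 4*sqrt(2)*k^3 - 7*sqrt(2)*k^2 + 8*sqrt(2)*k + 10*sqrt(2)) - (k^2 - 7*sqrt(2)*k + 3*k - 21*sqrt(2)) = sqrt(2)*k^4 - 4*sqrt(2)*k^3 - 7*sqrt(2)*k^2 - k^2 - 3*k + 15*sqrt(2)*k + 31*sqrt(2)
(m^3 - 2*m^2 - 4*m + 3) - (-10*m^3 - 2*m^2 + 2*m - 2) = 11*m^3 - 6*m + 5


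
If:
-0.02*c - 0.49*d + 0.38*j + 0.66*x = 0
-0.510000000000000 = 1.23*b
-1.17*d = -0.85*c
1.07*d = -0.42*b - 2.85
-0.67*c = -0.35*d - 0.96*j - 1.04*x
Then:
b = -0.41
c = -3.44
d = -2.50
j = 1.68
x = -2.93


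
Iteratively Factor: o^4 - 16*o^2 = (o + 4)*(o^3 - 4*o^2) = o*(o + 4)*(o^2 - 4*o) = o^2*(o + 4)*(o - 4)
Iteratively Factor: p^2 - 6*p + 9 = (p - 3)*(p - 3)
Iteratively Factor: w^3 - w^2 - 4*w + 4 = (w - 2)*(w^2 + w - 2) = (w - 2)*(w - 1)*(w + 2)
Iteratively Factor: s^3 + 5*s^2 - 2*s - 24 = (s + 4)*(s^2 + s - 6) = (s - 2)*(s + 4)*(s + 3)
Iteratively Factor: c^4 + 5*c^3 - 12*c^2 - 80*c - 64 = (c + 1)*(c^3 + 4*c^2 - 16*c - 64) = (c + 1)*(c + 4)*(c^2 - 16) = (c + 1)*(c + 4)^2*(c - 4)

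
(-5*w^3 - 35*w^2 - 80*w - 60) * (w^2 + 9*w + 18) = -5*w^5 - 80*w^4 - 485*w^3 - 1410*w^2 - 1980*w - 1080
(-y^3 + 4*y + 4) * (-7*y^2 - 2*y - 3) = 7*y^5 + 2*y^4 - 25*y^3 - 36*y^2 - 20*y - 12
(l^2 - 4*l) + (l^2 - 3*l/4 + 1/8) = 2*l^2 - 19*l/4 + 1/8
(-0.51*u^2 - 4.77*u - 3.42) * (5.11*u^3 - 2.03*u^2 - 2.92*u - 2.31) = -2.6061*u^5 - 23.3394*u^4 - 6.3039*u^3 + 22.0491*u^2 + 21.0051*u + 7.9002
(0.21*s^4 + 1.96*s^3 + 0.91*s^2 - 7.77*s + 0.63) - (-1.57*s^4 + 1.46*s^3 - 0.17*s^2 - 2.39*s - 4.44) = 1.78*s^4 + 0.5*s^3 + 1.08*s^2 - 5.38*s + 5.07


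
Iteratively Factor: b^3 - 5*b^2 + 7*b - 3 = (b - 1)*(b^2 - 4*b + 3) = (b - 1)^2*(b - 3)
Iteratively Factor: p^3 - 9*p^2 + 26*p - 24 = (p - 3)*(p^2 - 6*p + 8) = (p - 4)*(p - 3)*(p - 2)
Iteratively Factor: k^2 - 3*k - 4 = (k - 4)*(k + 1)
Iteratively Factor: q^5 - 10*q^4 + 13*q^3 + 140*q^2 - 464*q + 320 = (q - 4)*(q^4 - 6*q^3 - 11*q^2 + 96*q - 80) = (q - 4)*(q - 1)*(q^3 - 5*q^2 - 16*q + 80) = (q - 4)*(q - 1)*(q + 4)*(q^2 - 9*q + 20) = (q - 4)^2*(q - 1)*(q + 4)*(q - 5)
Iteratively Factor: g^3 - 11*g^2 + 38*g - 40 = (g - 4)*(g^2 - 7*g + 10) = (g - 5)*(g - 4)*(g - 2)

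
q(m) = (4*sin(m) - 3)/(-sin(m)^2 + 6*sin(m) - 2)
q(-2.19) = 0.83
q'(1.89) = -0.32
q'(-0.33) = 0.71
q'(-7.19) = 0.20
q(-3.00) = 1.24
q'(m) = (2*sin(m)*cos(m) - 6*cos(m))*(4*sin(m) - 3)/(-sin(m)^2 + 6*sin(m) - 2)^2 + 4*cos(m)/(-sin(m)^2 + 6*sin(m) - 2) = 2*(-3*sin(m) - cos(2*m) + 6)*cos(m)/(sin(m)^2 - 6*sin(m) + 2)^2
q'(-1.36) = 0.05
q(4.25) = 0.81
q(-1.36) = 0.78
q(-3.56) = -5.04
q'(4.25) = -0.12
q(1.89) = 0.29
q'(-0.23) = 0.96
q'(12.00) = 0.40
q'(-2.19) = -0.18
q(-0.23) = 1.14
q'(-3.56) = -100.99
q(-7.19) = 0.84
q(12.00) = 0.93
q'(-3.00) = -1.32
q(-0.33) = 1.06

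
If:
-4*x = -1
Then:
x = 1/4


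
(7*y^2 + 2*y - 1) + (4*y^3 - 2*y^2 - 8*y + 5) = 4*y^3 + 5*y^2 - 6*y + 4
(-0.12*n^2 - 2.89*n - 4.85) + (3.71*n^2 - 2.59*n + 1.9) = 3.59*n^2 - 5.48*n - 2.95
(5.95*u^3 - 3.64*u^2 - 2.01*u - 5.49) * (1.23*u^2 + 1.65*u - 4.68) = 7.3185*u^5 + 5.3403*u^4 - 36.3243*u^3 + 6.966*u^2 + 0.348299999999998*u + 25.6932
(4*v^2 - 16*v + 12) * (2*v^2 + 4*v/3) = 8*v^4 - 80*v^3/3 + 8*v^2/3 + 16*v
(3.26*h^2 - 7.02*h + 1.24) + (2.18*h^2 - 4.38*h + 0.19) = 5.44*h^2 - 11.4*h + 1.43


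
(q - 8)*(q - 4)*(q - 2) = q^3 - 14*q^2 + 56*q - 64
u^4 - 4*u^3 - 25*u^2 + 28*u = u*(u - 7)*(u - 1)*(u + 4)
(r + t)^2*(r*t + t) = r^3*t + 2*r^2*t^2 + r^2*t + r*t^3 + 2*r*t^2 + t^3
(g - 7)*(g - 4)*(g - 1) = g^3 - 12*g^2 + 39*g - 28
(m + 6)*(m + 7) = m^2 + 13*m + 42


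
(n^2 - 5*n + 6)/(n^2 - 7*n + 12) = (n - 2)/(n - 4)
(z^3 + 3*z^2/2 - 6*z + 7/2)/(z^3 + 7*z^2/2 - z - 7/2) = (z - 1)/(z + 1)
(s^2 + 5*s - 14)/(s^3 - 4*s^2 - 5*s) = (-s^2 - 5*s + 14)/(s*(-s^2 + 4*s + 5))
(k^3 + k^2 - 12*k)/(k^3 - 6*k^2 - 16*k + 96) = k*(k - 3)/(k^2 - 10*k + 24)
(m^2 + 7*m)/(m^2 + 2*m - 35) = m/(m - 5)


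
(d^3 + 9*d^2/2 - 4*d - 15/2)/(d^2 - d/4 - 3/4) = 2*(-2*d^3 - 9*d^2 + 8*d + 15)/(-4*d^2 + d + 3)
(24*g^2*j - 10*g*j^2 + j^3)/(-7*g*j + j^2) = (-24*g^2 + 10*g*j - j^2)/(7*g - j)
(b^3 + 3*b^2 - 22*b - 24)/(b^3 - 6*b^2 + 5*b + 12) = (b + 6)/(b - 3)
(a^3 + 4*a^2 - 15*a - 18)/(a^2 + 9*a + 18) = (a^2 - 2*a - 3)/(a + 3)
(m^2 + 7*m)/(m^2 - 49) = m/(m - 7)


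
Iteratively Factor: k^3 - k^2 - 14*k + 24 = (k + 4)*(k^2 - 5*k + 6) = (k - 2)*(k + 4)*(k - 3)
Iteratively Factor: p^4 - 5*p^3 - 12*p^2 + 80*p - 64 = (p - 4)*(p^3 - p^2 - 16*p + 16) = (p - 4)^2*(p^2 + 3*p - 4) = (p - 4)^2*(p + 4)*(p - 1)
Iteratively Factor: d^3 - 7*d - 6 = (d + 2)*(d^2 - 2*d - 3) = (d + 1)*(d + 2)*(d - 3)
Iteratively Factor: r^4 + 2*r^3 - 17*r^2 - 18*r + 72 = (r + 3)*(r^3 - r^2 - 14*r + 24) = (r - 3)*(r + 3)*(r^2 + 2*r - 8) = (r - 3)*(r + 3)*(r + 4)*(r - 2)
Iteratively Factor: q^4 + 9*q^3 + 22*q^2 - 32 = (q + 4)*(q^3 + 5*q^2 + 2*q - 8) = (q - 1)*(q + 4)*(q^2 + 6*q + 8) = (q - 1)*(q + 4)^2*(q + 2)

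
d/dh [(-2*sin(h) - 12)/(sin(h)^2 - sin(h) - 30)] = 2*(sin(h)^2 + 12*sin(h) + 24)*cos(h)/(sin(h) + cos(h)^2 + 29)^2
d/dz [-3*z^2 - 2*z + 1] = -6*z - 2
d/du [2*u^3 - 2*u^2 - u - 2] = 6*u^2 - 4*u - 1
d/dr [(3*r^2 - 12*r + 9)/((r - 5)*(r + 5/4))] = 12*(r^2 - 74*r + 145)/(16*r^4 - 120*r^3 + 25*r^2 + 750*r + 625)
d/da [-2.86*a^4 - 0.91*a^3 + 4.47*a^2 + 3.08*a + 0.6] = -11.44*a^3 - 2.73*a^2 + 8.94*a + 3.08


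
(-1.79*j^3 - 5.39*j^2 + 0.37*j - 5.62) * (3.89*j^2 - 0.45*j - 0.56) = -6.9631*j^5 - 20.1616*j^4 + 4.8672*j^3 - 19.0099*j^2 + 2.3218*j + 3.1472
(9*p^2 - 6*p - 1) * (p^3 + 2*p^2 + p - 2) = 9*p^5 + 12*p^4 - 4*p^3 - 26*p^2 + 11*p + 2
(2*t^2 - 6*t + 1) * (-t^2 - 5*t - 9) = -2*t^4 - 4*t^3 + 11*t^2 + 49*t - 9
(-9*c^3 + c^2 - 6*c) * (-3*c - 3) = 27*c^4 + 24*c^3 + 15*c^2 + 18*c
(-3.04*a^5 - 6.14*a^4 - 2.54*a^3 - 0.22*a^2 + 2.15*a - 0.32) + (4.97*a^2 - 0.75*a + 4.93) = -3.04*a^5 - 6.14*a^4 - 2.54*a^3 + 4.75*a^2 + 1.4*a + 4.61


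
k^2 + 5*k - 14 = (k - 2)*(k + 7)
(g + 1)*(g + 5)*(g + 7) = g^3 + 13*g^2 + 47*g + 35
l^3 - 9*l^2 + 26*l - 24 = (l - 4)*(l - 3)*(l - 2)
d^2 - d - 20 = (d - 5)*(d + 4)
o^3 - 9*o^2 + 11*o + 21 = (o - 7)*(o - 3)*(o + 1)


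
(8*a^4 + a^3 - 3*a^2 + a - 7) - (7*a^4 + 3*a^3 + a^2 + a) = a^4 - 2*a^3 - 4*a^2 - 7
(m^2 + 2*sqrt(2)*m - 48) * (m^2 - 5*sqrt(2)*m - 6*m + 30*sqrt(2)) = m^4 - 6*m^3 - 3*sqrt(2)*m^3 - 68*m^2 + 18*sqrt(2)*m^2 + 240*sqrt(2)*m + 408*m - 1440*sqrt(2)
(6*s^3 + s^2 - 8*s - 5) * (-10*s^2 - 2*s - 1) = -60*s^5 - 22*s^4 + 72*s^3 + 65*s^2 + 18*s + 5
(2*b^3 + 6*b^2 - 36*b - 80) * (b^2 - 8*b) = 2*b^5 - 10*b^4 - 84*b^3 + 208*b^2 + 640*b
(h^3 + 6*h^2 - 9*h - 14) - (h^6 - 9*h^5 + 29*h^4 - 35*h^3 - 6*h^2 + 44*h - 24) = -h^6 + 9*h^5 - 29*h^4 + 36*h^3 + 12*h^2 - 53*h + 10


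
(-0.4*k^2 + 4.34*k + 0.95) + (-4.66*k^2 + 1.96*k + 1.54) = -5.06*k^2 + 6.3*k + 2.49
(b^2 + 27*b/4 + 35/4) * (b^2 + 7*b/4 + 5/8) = b^4 + 17*b^3/2 + 339*b^2/16 + 625*b/32 + 175/32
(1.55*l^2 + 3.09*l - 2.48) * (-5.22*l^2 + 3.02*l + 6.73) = -8.091*l^4 - 11.4488*l^3 + 32.7089*l^2 + 13.3061*l - 16.6904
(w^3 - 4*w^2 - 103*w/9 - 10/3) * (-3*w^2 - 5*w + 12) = -3*w^5 + 7*w^4 + 199*w^3/3 + 173*w^2/9 - 362*w/3 - 40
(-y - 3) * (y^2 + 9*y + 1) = -y^3 - 12*y^2 - 28*y - 3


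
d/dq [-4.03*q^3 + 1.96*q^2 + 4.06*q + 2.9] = -12.09*q^2 + 3.92*q + 4.06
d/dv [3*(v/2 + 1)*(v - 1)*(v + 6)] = 9*v^2/2 + 21*v + 6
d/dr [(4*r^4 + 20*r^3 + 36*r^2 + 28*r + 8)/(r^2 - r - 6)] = 8*(r^3 - 3*r^2 - 9*r - 5)/(r^2 - 6*r + 9)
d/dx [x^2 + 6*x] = 2*x + 6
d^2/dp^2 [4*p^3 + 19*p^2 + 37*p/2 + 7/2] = 24*p + 38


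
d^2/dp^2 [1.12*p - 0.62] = 0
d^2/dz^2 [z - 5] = 0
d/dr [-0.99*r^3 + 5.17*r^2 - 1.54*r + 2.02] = -2.97*r^2 + 10.34*r - 1.54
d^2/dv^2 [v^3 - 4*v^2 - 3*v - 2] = 6*v - 8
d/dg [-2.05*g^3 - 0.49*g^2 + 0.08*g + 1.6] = -6.15*g^2 - 0.98*g + 0.08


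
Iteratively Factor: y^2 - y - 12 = (y + 3)*(y - 4)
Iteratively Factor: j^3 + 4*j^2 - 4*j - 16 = (j + 4)*(j^2 - 4) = (j - 2)*(j + 4)*(j + 2)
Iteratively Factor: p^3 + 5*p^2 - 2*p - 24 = (p + 4)*(p^2 + p - 6) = (p - 2)*(p + 4)*(p + 3)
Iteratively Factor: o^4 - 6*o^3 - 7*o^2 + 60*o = (o + 3)*(o^3 - 9*o^2 + 20*o) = (o - 4)*(o + 3)*(o^2 - 5*o) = o*(o - 4)*(o + 3)*(o - 5)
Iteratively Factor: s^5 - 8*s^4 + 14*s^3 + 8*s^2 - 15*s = (s - 5)*(s^4 - 3*s^3 - s^2 + 3*s) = s*(s - 5)*(s^3 - 3*s^2 - s + 3) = s*(s - 5)*(s + 1)*(s^2 - 4*s + 3) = s*(s - 5)*(s - 3)*(s + 1)*(s - 1)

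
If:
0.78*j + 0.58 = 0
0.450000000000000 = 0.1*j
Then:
No Solution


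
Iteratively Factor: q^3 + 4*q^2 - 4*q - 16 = (q - 2)*(q^2 + 6*q + 8) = (q - 2)*(q + 2)*(q + 4)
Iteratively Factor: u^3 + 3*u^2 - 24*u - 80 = (u - 5)*(u^2 + 8*u + 16) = (u - 5)*(u + 4)*(u + 4)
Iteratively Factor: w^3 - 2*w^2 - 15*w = (w - 5)*(w^2 + 3*w) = (w - 5)*(w + 3)*(w)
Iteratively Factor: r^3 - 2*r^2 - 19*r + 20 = (r + 4)*(r^2 - 6*r + 5) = (r - 5)*(r + 4)*(r - 1)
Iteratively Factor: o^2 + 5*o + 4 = (o + 1)*(o + 4)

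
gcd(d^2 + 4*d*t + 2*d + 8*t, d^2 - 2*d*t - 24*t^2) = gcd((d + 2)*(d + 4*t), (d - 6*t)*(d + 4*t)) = d + 4*t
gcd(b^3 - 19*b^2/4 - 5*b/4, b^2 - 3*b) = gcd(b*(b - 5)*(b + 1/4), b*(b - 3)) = b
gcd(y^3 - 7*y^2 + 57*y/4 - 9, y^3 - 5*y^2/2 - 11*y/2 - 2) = y - 4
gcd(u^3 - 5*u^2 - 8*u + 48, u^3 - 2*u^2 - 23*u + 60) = u - 4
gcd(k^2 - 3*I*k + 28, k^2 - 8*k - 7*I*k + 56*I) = k - 7*I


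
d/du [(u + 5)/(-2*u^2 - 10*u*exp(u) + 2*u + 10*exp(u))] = (-u^2 - 5*u*exp(u) + u + (u + 5)*(5*u*exp(u) + 2*u - 1) + 5*exp(u))/(2*(u^2 + 5*u*exp(u) - u - 5*exp(u))^2)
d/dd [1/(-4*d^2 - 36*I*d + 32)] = (2*d + 9*I)/(4*(d^2 + 9*I*d - 8)^2)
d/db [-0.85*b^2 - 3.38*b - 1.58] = -1.7*b - 3.38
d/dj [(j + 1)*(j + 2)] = 2*j + 3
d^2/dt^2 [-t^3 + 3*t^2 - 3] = 6 - 6*t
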